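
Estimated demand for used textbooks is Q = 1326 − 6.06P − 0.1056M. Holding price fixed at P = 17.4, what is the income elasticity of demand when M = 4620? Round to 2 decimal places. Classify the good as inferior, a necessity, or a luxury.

At P = 17.4, M = 4620: Q = 732.684.
Holding P constant, ∂Q/∂M = −0.1056.
η_M = (∂Q/∂M)·(M/Q) = -0.1056 × (4620/732.684) = -0.67.
Since η < 0, this is an inferior good.

-0.67 (inferior good)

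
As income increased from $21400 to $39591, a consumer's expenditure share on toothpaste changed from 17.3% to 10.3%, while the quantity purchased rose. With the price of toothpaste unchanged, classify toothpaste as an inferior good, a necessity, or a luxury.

necessity

Quantity rises but the budget share falls as income rises, so 0 < η < 1.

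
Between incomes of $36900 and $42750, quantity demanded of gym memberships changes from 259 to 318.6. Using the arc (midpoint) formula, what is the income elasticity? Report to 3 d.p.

1.405

ΔQ = 318.6 − 259 = 59.6; midpoint Q̄ = (259 + 318.6)/2 = 288.8.
ΔI = 42750 − 36900 = 5850; midpoint Ī = (36900 + 42750)/2 = 39825.
η = (ΔQ/Q̄) ÷ (ΔI/Ī) = (59.6/288.8) ÷ (5850/39825) = 1.405.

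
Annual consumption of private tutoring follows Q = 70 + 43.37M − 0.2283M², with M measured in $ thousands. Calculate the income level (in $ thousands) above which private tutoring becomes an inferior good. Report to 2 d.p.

dQ/dM = 43.37 − 0.4566M.
The good is inferior where dQ/dM < 0. Setting dQ/dM = 0 gives M = 43.37 / 0.4566 = 94.98.

94.98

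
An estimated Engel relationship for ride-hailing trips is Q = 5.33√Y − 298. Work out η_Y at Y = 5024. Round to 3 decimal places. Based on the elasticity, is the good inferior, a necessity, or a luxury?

At Y = 5024: Q = 79.791.
dQ/dY = 5.33/(2√Y) = 0.0375987 at this income.
η = (dQ/dY)·(Y/Q) = 0.0375987 × (5024/79.791) = 2.367.
Since η > 1, the good is a luxury.

2.367 (luxury)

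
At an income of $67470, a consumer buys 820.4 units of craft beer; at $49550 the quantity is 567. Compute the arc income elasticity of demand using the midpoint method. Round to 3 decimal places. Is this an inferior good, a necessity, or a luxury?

1.193 (luxury)

ΔQ = 567 − 820.4 = -253.4; midpoint Q̄ = (820.4 + 567)/2 = 693.7.
ΔI = 49550 − 67470 = -17920; midpoint Ī = (67470 + 49550)/2 = 58510.
η = (ΔQ/Q̄) ÷ (ΔI/Ī) = (-253.4/693.7) ÷ (-17920/58510) = 1.193.
η > 1 ⇒ luxury.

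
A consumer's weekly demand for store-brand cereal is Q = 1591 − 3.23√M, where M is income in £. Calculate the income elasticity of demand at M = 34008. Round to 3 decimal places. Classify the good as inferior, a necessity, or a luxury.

At M = 34008: Q = 995.347.
dQ/dM = -3.23/(2√M) = -0.00875754 at this income.
η = (dQ/dM)·(M/Q) = -0.00875754 × (34008/995.347) = -0.299.
Since η < 0, the good is an inferior good.

-0.299 (inferior good)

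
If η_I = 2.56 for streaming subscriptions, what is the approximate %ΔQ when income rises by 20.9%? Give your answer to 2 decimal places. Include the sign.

53.50%

%ΔQ ≈ η × %ΔI = 2.56 × 20.9% = 53.50%.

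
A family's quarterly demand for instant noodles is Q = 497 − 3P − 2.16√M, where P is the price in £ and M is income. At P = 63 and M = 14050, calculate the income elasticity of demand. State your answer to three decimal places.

-2.463

At P = 63, M = 14050: Q = 51.969.
Holding P constant, ∂Q/∂M = -2.16/(2√M) = -0.00911141.
η_M = (∂Q/∂M)·(M/Q) = -0.00911141 × (14050/51.969) = -2.463.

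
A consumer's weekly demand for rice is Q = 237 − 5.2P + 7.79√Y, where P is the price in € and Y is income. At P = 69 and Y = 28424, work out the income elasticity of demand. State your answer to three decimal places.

0.551

At P = 69, Y = 28424: Q = 1191.549.
Holding P constant, ∂Q/∂Y = 7.79/(2√Y) = 0.0231028.
η_Y = (∂Q/∂Y)·(Y/Q) = 0.0231028 × (28424/1191.549) = 0.551.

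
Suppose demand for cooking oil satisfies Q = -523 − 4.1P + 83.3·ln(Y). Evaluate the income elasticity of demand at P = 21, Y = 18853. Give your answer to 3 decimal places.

0.395

At P = 21, Y = 18853: Q = 210.941.
Holding P constant, ∂Q/∂Y = 83.3/Y = 0.00441839.
η_Y = (∂Q/∂Y)·(Y/Q) = 0.00441839 × (18853/210.941) = 0.395.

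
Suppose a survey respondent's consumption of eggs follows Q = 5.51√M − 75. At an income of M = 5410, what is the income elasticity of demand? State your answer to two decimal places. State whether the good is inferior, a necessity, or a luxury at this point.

0.61 (necessity)

At M = 5410: Q = 330.275.
dQ/dM = 5.51/(2√M) = 0.0374561 at this income.
η = (dQ/dM)·(M/Q) = 0.0374561 × (5410/330.275) = 0.61.
Since 0 < η < 1, the good is a necessity.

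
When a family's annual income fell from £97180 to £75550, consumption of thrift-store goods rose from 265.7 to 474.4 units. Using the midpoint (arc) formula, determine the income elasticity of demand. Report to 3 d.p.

ΔQ = 474.4 − 265.7 = 208.7; midpoint Q̄ = (265.7 + 474.4)/2 = 370.05.
ΔI = 75550 − 97180 = -21630; midpoint Ī = (97180 + 75550)/2 = 86365.
η = (ΔQ/Q̄) ÷ (ΔI/Ī) = (208.7/370.05) ÷ (-21630/86365) = -2.252.

-2.252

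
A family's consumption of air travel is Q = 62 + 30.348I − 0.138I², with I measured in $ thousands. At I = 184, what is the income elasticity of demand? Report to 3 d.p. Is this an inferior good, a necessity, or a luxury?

At I = 184: Q = 973.9040.
dQ/dI = 30.348 − 0.276I = -20.43600.
η = (dQ/dI)·(I/Q) = -20.43600 × (184/973.9040) = -3.861.
η < 0 ⇒ inferior good.

-3.861 (inferior good)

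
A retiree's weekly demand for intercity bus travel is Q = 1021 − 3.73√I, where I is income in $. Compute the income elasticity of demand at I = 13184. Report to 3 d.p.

At I = 13184: Q = 592.715.
dQ/dI = -3.73/(2√I) = -0.0162426 at this income.
η = (dQ/dI)·(I/Q) = -0.0162426 × (13184/592.715) = -0.361.

-0.361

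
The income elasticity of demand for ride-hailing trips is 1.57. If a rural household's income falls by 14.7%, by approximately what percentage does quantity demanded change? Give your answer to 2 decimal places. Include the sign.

-23.08%

%ΔQ ≈ η × %ΔI = 1.57 × (-14.7%) = -23.08%.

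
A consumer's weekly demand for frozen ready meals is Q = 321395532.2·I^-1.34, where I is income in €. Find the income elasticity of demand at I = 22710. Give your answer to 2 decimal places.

For Q = A·I^β the income elasticity is constant and equal to β.
Here β = -1.34, so η = -1.34.

-1.34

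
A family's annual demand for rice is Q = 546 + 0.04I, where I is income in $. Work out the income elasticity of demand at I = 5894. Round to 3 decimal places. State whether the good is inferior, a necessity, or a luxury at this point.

At I = 5894: Q = 781.760.
dQ/dI = 0.04.
η = (dQ/dI)·(I/Q) = 0.04 × (5894/781.760) = 0.302.
Since 0 < η < 1, the good is a necessity.

0.302 (necessity)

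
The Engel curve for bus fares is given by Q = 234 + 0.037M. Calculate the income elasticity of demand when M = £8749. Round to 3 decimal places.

0.580

At M = 8749: Q = 557.713.
dQ/dM = 0.037.
η = (dQ/dM)·(M/Q) = 0.037 × (8749/557.713) = 0.580.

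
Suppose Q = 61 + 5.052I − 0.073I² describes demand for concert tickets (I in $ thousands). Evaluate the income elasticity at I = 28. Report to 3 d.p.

At I = 28: Q = 145.2240.
dQ/dI = 5.052 − 0.146I = 0.96400.
η = (dQ/dI)·(I/Q) = 0.96400 × (28/145.2240) = 0.186.

0.186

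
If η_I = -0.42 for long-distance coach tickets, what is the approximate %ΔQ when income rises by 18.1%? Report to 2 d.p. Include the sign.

-7.60%

%ΔQ ≈ η × %ΔI = -0.42 × 18.1% = -7.60%.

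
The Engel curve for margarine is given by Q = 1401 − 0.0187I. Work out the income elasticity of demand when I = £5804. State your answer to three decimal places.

At I = 5804: Q = 1292.465.
dQ/dI = −0.0187.
η = (dQ/dI)·(I/Q) = -0.0187 × (5804/1292.465) = -0.084.

-0.084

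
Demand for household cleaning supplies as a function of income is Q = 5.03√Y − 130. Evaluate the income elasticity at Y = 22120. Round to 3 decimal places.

At Y = 22120: Q = 618.102.
dQ/dY = 5.03/(2√Y) = 0.0169101 at this income.
η = (dQ/dY)·(Y/Q) = 0.0169101 × (22120/618.102) = 0.605.

0.605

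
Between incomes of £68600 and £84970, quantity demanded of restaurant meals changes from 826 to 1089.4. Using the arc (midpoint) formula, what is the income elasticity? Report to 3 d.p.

1.290

ΔQ = 1089.4 − 826 = 263.4; midpoint Q̄ = (826 + 1089.4)/2 = 957.7.
ΔI = 84970 − 68600 = 16370; midpoint Ī = (68600 + 84970)/2 = 76785.
η = (ΔQ/Q̄) ÷ (ΔI/Ī) = (263.4/957.7) ÷ (16370/76785) = 1.290.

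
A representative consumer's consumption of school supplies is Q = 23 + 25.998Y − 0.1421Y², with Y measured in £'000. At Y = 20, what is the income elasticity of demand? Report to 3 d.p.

0.836

At Y = 20: Q = 486.1200.
dQ/dY = 25.998 − 0.2842Y = 20.31400.
η = (dQ/dY)·(Y/Q) = 20.31400 × (20/486.1200) = 0.836.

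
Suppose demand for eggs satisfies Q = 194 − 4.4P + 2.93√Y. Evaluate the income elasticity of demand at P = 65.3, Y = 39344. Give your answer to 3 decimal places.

At P = 65.3, Y = 39344: Q = 487.855.
Holding P constant, ∂Q/∂Y = 2.93/(2√Y) = 0.00738581.
η_Y = (∂Q/∂Y)·(Y/Q) = 0.00738581 × (39344/487.855) = 0.596.

0.596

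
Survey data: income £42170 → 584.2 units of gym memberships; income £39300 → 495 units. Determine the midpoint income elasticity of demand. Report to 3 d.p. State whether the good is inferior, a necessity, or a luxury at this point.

2.346 (luxury)

ΔQ = 495 − 584.2 = -89.2; midpoint Q̄ = (584.2 + 495)/2 = 539.6.
ΔI = 39300 − 42170 = -2870; midpoint Ī = (42170 + 39300)/2 = 40735.
η = (ΔQ/Q̄) ÷ (ΔI/Ī) = (-89.2/539.6) ÷ (-2870/40735) = 2.346.
η > 1 ⇒ luxury.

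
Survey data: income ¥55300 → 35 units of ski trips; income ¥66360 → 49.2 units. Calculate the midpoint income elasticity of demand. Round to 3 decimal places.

1.855

ΔQ = 49.2 − 35 = 14.2; midpoint Q̄ = (35 + 49.2)/2 = 42.1.
ΔI = 66360 − 55300 = 11060; midpoint Ī = (55300 + 66360)/2 = 60830.
η = (ΔQ/Q̄) ÷ (ΔI/Ī) = (14.2/42.1) ÷ (11060/60830) = 1.855.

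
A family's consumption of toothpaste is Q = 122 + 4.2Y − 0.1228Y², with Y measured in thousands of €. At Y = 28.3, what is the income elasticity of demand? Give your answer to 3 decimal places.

-0.546

At Y = 28.3: Q = 142.5107.
dQ/dY = 4.2 − 0.2456Y = -2.75048.
η = (dQ/dY)·(Y/Q) = -2.75048 × (28.3/142.5107) = -0.546.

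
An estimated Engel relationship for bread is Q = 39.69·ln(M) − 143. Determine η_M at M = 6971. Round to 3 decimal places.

0.191

At M = 6971: Q = 208.237.
dQ/dM = 39.69/M = 0.00569359 at this income.
η = (dQ/dM)·(M/Q) = 0.00569359 × (6971/208.237) = 0.191.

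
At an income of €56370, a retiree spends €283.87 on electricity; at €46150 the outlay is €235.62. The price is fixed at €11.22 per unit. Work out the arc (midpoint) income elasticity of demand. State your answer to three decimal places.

0.932

With a constant price, Q₁ = 283.87/11.22 = 25.300 and Q₂ = 235.62/11.22 = 21.000 (equivalently, work directly with expenditure since P cancels).
Midpoint %ΔQ = (235.62 − 283.87)/259.75 = -0.18576; midpoint %ΔI = (46150 − 56370)/51260 = -0.19938.
η = -0.18576 / -0.19938 = 0.932.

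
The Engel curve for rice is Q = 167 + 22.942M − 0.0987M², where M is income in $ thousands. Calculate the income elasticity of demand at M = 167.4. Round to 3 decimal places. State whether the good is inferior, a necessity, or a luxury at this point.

At M = 167.4: Q = 1241.6444.
dQ/dM = 22.942 − 0.1974M = -10.10276.
η = (dQ/dM)·(M/Q) = -10.10276 × (167.4/1241.6444) = -1.362.
η < 0 ⇒ inferior good.

-1.362 (inferior good)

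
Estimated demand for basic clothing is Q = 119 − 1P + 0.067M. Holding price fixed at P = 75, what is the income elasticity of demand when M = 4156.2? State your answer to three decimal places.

0.864

At P = 75, M = 4156.2: Q = 322.465.
Holding P constant, ∂Q/∂M = 0.067.
η_M = (∂Q/∂M)·(M/Q) = 0.067 × (4156.2/322.465) = 0.864.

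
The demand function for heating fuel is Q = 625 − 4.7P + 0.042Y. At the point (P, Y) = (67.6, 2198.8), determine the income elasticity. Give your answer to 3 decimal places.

At P = 67.6, Y = 2198.8: Q = 399.630.
Holding P constant, ∂Q/∂Y = 0.042.
η_Y = (∂Q/∂Y)·(Y/Q) = 0.042 × (2198.8/399.630) = 0.231.

0.231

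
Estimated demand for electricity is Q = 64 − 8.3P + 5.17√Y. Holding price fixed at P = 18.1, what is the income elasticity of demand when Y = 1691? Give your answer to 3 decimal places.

At P = 18.1, Y = 1691: Q = 126.370.
Holding P constant, ∂Q/∂Y = 5.17/(2√Y) = 0.0628621.
η_Y = (∂Q/∂Y)·(Y/Q) = 0.0628621 × (1691/126.370) = 0.841.

0.841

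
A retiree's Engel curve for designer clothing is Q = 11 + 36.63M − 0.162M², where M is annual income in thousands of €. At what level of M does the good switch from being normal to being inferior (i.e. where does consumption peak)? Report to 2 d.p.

113.06

dQ/dM = 36.63 − 0.324M.
The good is inferior where dQ/dM < 0. Setting dQ/dM = 0 gives M = 36.63 / 0.324 = 113.06.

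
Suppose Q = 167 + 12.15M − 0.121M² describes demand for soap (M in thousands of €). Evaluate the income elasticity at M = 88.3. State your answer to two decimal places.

-2.75

At M = 88.3: Q = 296.4213.
dQ/dM = 12.15 − 0.242M = -9.21860.
η = (dQ/dM)·(M/Q) = -9.21860 × (88.3/296.4213) = -2.75.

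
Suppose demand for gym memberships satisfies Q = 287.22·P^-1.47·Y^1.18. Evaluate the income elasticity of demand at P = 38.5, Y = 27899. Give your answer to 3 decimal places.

For a multiplicative demand Q = A·P^α·Y^β, the income elasticity is β everywhere.
Here β = 1.18, so η = 1.180.

1.180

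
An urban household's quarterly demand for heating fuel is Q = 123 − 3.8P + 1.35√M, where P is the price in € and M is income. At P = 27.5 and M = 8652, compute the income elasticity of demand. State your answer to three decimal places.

At P = 27.5, M = 8652: Q = 144.072.
Holding P constant, ∂Q/∂M = 1.35/(2√M) = 0.00725681.
η_M = (∂Q/∂M)·(M/Q) = 0.00725681 × (8652/144.072) = 0.436.

0.436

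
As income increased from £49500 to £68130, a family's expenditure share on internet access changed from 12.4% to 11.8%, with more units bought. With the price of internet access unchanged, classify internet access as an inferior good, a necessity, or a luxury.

Quantity rises but the budget share falls as income rises, so 0 < η < 1.

necessity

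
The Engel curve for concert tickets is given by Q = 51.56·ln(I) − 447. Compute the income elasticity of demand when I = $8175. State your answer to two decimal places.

At I = 8175: Q = 17.496.
dQ/dI = 51.56/I = 0.00630703 at this income.
η = (dQ/dI)·(I/Q) = 0.00630703 × (8175/17.496) = 2.95.

2.95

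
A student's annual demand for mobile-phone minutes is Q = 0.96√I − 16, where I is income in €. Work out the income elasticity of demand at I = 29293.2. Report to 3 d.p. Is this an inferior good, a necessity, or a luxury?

At I = 29293.2: Q = 148.306.
dQ/dI = 0.96/(2√I) = 0.00280452 at this income.
η = (dQ/dI)·(I/Q) = 0.00280452 × (29293.2/148.306) = 0.554.
Since 0 < η < 1, the good is a necessity.

0.554 (necessity)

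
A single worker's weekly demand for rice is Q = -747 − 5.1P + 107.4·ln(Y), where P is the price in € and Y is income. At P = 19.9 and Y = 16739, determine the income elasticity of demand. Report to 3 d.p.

0.548

At P = 19.9, Y = 16739: Q = 196.028.
Holding P constant, ∂Q/∂Y = 107.4/Y = 0.00641615.
η_Y = (∂Q/∂Y)·(Y/Q) = 0.00641615 × (16739/196.028) = 0.548.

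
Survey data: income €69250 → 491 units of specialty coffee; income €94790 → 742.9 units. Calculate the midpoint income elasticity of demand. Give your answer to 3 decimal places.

ΔQ = 742.9 − 491 = 251.9; midpoint Q̄ = (491 + 742.9)/2 = 616.95.
ΔI = 94790 − 69250 = 25540; midpoint Ī = (69250 + 94790)/2 = 82020.
η = (ΔQ/Q̄) ÷ (ΔI/Ī) = (251.9/616.95) ÷ (25540/82020) = 1.311.

1.311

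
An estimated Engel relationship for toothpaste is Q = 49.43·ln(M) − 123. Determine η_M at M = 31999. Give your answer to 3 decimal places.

At M = 31999: Q = 389.760.
dQ/dM = 49.43/M = 0.00154474 at this income.
η = (dQ/dM)·(M/Q) = 0.00154474 × (31999/389.760) = 0.127.

0.127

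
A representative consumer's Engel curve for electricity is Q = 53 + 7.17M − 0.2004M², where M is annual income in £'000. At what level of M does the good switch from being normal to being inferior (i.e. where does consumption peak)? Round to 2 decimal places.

dQ/dM = 7.17 − 0.4008M.
The good is inferior where dQ/dM < 0. Setting dQ/dM = 0 gives M = 7.17 / 0.4008 = 17.89.

17.89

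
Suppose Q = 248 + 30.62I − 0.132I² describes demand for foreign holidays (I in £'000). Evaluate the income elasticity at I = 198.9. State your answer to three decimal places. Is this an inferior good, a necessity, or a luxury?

-3.900 (inferior good)

At I = 198.9: Q = 1116.2383.
dQ/dI = 30.62 − 0.264I = -21.88960.
η = (dQ/dI)·(I/Q) = -21.88960 × (198.9/1116.2383) = -3.900.
η < 0 ⇒ inferior good.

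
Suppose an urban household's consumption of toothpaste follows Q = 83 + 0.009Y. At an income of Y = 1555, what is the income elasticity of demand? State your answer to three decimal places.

At Y = 1555: Q = 96.995.
dQ/dY = 0.009.
η = (dQ/dY)·(Y/Q) = 0.009 × (1555/96.995) = 0.144.

0.144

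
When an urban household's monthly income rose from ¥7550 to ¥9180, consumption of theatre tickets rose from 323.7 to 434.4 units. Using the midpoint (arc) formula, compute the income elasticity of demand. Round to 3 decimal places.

1.499

ΔQ = 434.4 − 323.7 = 110.7; midpoint Q̄ = (323.7 + 434.4)/2 = 379.05.
ΔI = 9180 − 7550 = 1630; midpoint Ī = (7550 + 9180)/2 = 8365.
η = (ΔQ/Q̄) ÷ (ΔI/Ī) = (110.7/379.05) ÷ (1630/8365) = 1.499.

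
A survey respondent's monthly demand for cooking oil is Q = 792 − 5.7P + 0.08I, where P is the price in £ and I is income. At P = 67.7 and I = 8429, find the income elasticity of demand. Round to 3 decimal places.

At P = 67.7, I = 8429: Q = 1080.430.
Holding P constant, ∂Q/∂I = 0.08.
η_I = (∂Q/∂I)·(I/Q) = 0.08 × (8429/1080.430) = 0.624.

0.624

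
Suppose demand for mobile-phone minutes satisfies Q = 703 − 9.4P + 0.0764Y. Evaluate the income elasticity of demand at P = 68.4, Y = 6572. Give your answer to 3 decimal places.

At P = 68.4, Y = 6572: Q = 562.141.
Holding P constant, ∂Q/∂Y = 0.0764.
η_Y = (∂Q/∂Y)·(Y/Q) = 0.0764 × (6572/562.141) = 0.893.

0.893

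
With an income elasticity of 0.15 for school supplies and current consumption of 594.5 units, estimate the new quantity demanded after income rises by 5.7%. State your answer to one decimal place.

%ΔQ ≈ η × %ΔI = 0.15 × 5.7% = 0.855%.
New Q ≈ 594.5 × (1 + 0.00855) = 599.6.

599.6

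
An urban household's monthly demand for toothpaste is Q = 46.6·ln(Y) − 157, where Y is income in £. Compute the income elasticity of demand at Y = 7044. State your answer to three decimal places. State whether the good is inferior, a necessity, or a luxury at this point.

0.182 (necessity)

At Y = 7044: Q = 255.873.
dQ/dY = 46.6/Y = 0.00661556 at this income.
η = (dQ/dY)·(Y/Q) = 0.00661556 × (7044/255.873) = 0.182.
Since 0 < η < 1, the good is a necessity.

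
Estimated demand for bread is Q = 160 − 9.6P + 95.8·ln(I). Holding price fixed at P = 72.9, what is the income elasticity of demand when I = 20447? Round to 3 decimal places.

At P = 72.9, I = 20447: Q = 411.032.
Holding P constant, ∂Q/∂I = 95.8/I = 0.00468528.
η_I = (∂Q/∂I)·(I/Q) = 0.00468528 × (20447/411.032) = 0.233.

0.233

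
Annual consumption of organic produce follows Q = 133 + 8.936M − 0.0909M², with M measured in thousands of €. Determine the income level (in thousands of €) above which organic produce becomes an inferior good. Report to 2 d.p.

49.15

dQ/dM = 8.936 − 0.1818M.
The good is inferior where dQ/dM < 0. Setting dQ/dM = 0 gives M = 8.936 / 0.1818 = 49.15.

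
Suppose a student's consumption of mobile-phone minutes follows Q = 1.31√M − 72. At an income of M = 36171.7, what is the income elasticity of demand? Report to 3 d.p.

0.703

At M = 36171.7: Q = 177.147.
dQ/dM = 1.31/(2√M) = 0.00344395 at this income.
η = (dQ/dM)·(M/Q) = 0.00344395 × (36171.7/177.147) = 0.703.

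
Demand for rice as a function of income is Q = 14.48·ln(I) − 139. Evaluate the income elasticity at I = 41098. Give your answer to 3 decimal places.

0.976

At I = 41098: Q = 14.831.
dQ/dI = 14.48/I = 0.000352329 at this income.
η = (dQ/dI)·(I/Q) = 0.000352329 × (41098/14.831) = 0.976.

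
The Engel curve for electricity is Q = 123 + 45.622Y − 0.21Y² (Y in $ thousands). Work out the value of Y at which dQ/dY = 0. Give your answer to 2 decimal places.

dQ/dY = 45.622 − 0.42Y.
The good is inferior where dQ/dY < 0. Setting dQ/dY = 0 gives Y = 45.622 / 0.42 = 108.62.

108.62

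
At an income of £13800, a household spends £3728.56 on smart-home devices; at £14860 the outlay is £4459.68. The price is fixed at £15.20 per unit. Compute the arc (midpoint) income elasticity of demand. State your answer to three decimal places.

With a constant price, Q₁ = 3728.56/15.20 = 245.300 and Q₂ = 4459.68/15.20 = 293.400 (equivalently, work directly with expenditure since P cancels).
Midpoint %ΔQ = (4459.68 − 3728.56)/4094.12 = 0.17858; midpoint %ΔI = (14860 − 13800)/14330 = 0.07397.
η = 0.17858 / 0.07397 = 2.414.

2.414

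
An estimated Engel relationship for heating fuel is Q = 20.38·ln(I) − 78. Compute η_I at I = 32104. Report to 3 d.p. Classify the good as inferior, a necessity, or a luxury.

At I = 32104: Q = 133.478.
dQ/dI = 20.38/I = 0.000634812 at this income.
η = (dQ/dI)·(I/Q) = 0.000634812 × (32104/133.478) = 0.153.
Since 0 < η < 1, the good is a necessity.

0.153 (necessity)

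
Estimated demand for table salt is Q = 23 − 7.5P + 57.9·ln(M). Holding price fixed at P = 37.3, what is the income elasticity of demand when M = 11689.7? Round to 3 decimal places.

At P = 37.3, M = 11689.7: Q = 285.568.
Holding P constant, ∂Q/∂M = 57.9/M = 0.00495308.
η_M = (∂Q/∂M)·(M/Q) = 0.00495308 × (11689.7/285.568) = 0.203.

0.203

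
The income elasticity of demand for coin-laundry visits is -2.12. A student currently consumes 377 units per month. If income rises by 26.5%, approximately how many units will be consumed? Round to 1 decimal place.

165.2

%ΔQ ≈ η × %ΔI = -2.12 × 26.5% = -56.18%.
New Q ≈ 377 × (1 − 0.5618) = 165.2.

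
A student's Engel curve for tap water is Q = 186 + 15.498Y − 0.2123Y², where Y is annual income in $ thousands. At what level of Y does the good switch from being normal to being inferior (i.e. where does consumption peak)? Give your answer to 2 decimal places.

dQ/dY = 15.498 − 0.4246Y.
The good is inferior where dQ/dY < 0. Setting dQ/dY = 0 gives Y = 15.498 / 0.4246 = 36.50.

36.50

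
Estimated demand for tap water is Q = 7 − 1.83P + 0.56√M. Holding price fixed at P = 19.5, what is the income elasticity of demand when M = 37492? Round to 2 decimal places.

0.68

At P = 19.5, M = 37492: Q = 79.747.
Holding P constant, ∂Q/∂M = 0.56/(2√M) = 0.00144607.
η_M = (∂Q/∂M)·(M/Q) = 0.00144607 × (37492/79.747) = 0.68.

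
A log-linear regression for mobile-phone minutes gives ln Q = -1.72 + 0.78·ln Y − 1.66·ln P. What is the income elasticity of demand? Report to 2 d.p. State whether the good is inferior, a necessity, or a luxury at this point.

0.78 (necessity)

In a log-linear demand, the coefficient on ln Y is the income elasticity.
So η = 0.78.
0 < η < 1 ⇒ necessity.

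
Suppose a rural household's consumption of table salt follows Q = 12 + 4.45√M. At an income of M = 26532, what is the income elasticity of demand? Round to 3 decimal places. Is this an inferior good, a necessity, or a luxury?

At M = 26532: Q = 736.845.
dQ/dM = 4.45/(2√M) = 0.0136598 at this income.
η = (dQ/dM)·(M/Q) = 0.0136598 × (26532/736.845) = 0.492.
Since 0 < η < 1, the good is a necessity.

0.492 (necessity)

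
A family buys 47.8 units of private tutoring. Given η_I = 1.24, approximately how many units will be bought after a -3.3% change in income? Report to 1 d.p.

%ΔQ ≈ η × %ΔI = 1.24 × (-3.3%) = -4.092%.
New Q ≈ 47.8 × (1 − 0.04092) = 45.8.

45.8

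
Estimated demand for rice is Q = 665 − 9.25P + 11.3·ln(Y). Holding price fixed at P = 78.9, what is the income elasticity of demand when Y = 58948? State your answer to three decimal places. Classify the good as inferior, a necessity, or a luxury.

0.191 (necessity)

At P = 78.9, Y = 58948: Q = 59.299.
Holding P constant, ∂Q/∂Y = 11.3/Y = 0.000191694.
η_Y = (∂Q/∂Y)·(Y/Q) = 0.000191694 × (58948/59.299) = 0.191.
Since 0 < η < 1, this is a necessity.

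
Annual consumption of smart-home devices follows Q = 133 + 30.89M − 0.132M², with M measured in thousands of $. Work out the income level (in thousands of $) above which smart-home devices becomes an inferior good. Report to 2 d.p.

117.01

dQ/dM = 30.89 − 0.264M.
The good is inferior where dQ/dM < 0. Setting dQ/dM = 0 gives M = 30.89 / 0.264 = 117.01.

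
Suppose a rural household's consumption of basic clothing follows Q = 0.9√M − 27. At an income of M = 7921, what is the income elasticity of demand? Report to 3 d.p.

At M = 7921: Q = 53.100.
dQ/dM = 0.9/(2√M) = 0.00505618 at this income.
η = (dQ/dM)·(M/Q) = 0.00505618 × (7921/53.100) = 0.754.

0.754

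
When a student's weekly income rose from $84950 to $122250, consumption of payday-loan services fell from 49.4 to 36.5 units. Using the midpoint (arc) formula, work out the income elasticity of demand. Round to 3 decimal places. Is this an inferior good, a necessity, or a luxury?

ΔQ = 36.5 − 49.4 = -12.9; midpoint Q̄ = (49.4 + 36.5)/2 = 42.95.
ΔI = 122250 − 84950 = 37300; midpoint Ī = (84950 + 122250)/2 = 103600.
η = (ΔQ/Q̄) ÷ (ΔI/Ī) = (-12.9/42.95) ÷ (37300/103600) = -0.834.
η < 0 ⇒ inferior good.

-0.834 (inferior good)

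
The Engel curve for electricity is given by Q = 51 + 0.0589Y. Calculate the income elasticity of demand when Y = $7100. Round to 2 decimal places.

0.89

At Y = 7100: Q = 469.190.
dQ/dY = 0.0589.
η = (dQ/dY)·(Y/Q) = 0.0589 × (7100/469.190) = 0.89.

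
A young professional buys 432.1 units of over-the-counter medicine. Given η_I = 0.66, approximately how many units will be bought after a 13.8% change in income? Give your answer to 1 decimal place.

%ΔQ ≈ η × %ΔI = 0.66 × 13.8% = 9.108%.
New Q ≈ 432.1 × (1 + 0.09108) = 471.5.

471.5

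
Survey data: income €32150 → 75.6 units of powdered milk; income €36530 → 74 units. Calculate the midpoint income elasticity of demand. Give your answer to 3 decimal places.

-0.168

ΔQ = 74 − 75.6 = -1.6; midpoint Q̄ = (75.6 + 74)/2 = 74.8.
ΔI = 36530 − 32150 = 4380; midpoint Ī = (32150 + 36530)/2 = 34340.
η = (ΔQ/Q̄) ÷ (ΔI/Ī) = (-1.6/74.8) ÷ (4380/34340) = -0.168.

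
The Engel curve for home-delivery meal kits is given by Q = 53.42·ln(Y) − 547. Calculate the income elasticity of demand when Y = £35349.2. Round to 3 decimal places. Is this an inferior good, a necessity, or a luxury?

At Y = 35349.2: Q = 12.469.
dQ/dY = 53.42/Y = 0.00151121 at this income.
η = (dQ/dY)·(Y/Q) = 0.00151121 × (35349.2/12.469) = 4.284.
Since η > 1, the good is a luxury.

4.284 (luxury)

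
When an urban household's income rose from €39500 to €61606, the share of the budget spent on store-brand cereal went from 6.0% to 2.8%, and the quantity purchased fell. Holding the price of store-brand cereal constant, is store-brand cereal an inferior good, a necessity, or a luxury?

Quantity demanded falls as income rises, so η < 0.

inferior good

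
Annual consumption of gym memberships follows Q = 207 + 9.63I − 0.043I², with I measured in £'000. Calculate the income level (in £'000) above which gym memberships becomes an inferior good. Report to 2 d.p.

dQ/dI = 9.63 − 0.086I.
The good is inferior where dQ/dI < 0. Setting dQ/dI = 0 gives I = 9.63 / 0.086 = 111.98.

111.98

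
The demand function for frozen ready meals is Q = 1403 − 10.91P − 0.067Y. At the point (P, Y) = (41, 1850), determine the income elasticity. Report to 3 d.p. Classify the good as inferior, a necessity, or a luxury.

-0.149 (inferior good)

At P = 41, Y = 1850: Q = 831.740.
Holding P constant, ∂Q/∂Y = −0.067.
η_Y = (∂Q/∂Y)·(Y/Q) = -0.067 × (1850/831.740) = -0.149.
Since η < 0, this is an inferior good.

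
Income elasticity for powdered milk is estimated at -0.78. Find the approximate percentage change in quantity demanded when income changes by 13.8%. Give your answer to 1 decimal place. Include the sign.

%ΔQ ≈ η × %ΔI = -0.78 × 13.8% = -10.8%.

-10.8%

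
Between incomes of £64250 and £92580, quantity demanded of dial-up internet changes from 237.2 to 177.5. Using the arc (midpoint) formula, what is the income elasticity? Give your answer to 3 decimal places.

-0.797

ΔQ = 177.5 − 237.2 = -59.7; midpoint Q̄ = (237.2 + 177.5)/2 = 207.35.
ΔI = 92580 − 64250 = 28330; midpoint Ī = (64250 + 92580)/2 = 78415.
η = (ΔQ/Q̄) ÷ (ΔI/Ī) = (-59.7/207.35) ÷ (28330/78415) = -0.797.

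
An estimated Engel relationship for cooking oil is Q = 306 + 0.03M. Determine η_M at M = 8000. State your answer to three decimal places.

0.440

At M = 8000: Q = 546.000.
dQ/dM = 0.03.
η = (dQ/dM)·(M/Q) = 0.03 × (8000/546.000) = 0.440.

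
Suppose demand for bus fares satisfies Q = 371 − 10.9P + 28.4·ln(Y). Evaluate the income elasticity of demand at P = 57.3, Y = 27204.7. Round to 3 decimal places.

At P = 57.3, Y = 27204.7: Q = 36.427.
Holding P constant, ∂Q/∂Y = 28.4/Y = 0.00104394.
η_Y = (∂Q/∂Y)·(Y/Q) = 0.00104394 × (27204.7/36.427) = 0.780.

0.780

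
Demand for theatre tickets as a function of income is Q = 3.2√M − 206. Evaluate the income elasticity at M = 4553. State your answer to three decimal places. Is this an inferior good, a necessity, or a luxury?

At M = 4553: Q = 9.923.
dQ/dM = 3.2/(2√M) = 0.0237122 at this income.
η = (dQ/dM)·(M/Q) = 0.0237122 × (4553/9.923) = 10.880.
Since η > 1, the good is a luxury.

10.880 (luxury)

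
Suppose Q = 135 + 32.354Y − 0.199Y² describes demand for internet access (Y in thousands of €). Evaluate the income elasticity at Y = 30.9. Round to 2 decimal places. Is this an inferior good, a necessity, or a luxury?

At Y = 30.9: Q = 944.7314.
dQ/dY = 32.354 − 0.398Y = 20.05580.
η = (dQ/dY)·(Y/Q) = 20.05580 × (30.9/944.7314) = 0.66.
0 < η < 1 ⇒ necessity.

0.66 (necessity)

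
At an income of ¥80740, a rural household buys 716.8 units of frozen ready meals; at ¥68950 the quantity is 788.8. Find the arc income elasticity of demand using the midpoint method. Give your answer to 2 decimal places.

ΔQ = 788.8 − 716.8 = 72; midpoint Q̄ = (716.8 + 788.8)/2 = 752.8.
ΔI = 68950 − 80740 = -11790; midpoint Ī = (80740 + 68950)/2 = 74845.
η = (ΔQ/Q̄) ÷ (ΔI/Ī) = (72/752.8) ÷ (-11790/74845) = -0.61.

-0.61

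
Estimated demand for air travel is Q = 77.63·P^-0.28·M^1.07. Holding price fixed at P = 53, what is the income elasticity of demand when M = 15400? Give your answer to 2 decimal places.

1.07

For a multiplicative demand Q = A·P^α·M^β, the income elasticity is β everywhere.
Here β = 1.07, so η = 1.07.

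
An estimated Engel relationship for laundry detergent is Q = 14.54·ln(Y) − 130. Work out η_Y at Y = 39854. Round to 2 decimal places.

0.61

At Y = 39854: Q = 24.022.
dQ/dY = 14.54/Y = 0.000364832 at this income.
η = (dQ/dY)·(Y/Q) = 0.000364832 × (39854/24.022) = 0.61.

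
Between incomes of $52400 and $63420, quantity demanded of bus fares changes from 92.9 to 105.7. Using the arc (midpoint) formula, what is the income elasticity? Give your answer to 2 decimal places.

0.68

ΔQ = 105.7 − 92.9 = 12.8; midpoint Q̄ = (92.9 + 105.7)/2 = 99.3.
ΔI = 63420 − 52400 = 11020; midpoint Ī = (52400 + 63420)/2 = 57910.
η = (ΔQ/Q̄) ÷ (ΔI/Ī) = (12.8/99.3) ÷ (11020/57910) = 0.68.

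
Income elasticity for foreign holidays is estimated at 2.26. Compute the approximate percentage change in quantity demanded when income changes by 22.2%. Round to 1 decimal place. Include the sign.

%ΔQ ≈ η × %ΔI = 2.26 × 22.2% = 50.2%.

50.2%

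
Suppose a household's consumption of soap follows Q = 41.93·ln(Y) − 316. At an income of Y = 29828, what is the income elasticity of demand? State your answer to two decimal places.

At Y = 29828: Q = 116.013.
dQ/dY = 41.93/Y = 0.00140573 at this income.
η = (dQ/dY)·(Y/Q) = 0.00140573 × (29828/116.013) = 0.36.

0.36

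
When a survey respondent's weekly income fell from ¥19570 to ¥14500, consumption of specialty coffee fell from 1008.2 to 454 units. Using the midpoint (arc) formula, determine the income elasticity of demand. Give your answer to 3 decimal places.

ΔQ = 454 − 1008.2 = -554.2; midpoint Q̄ = (1008.2 + 454)/2 = 731.1.
ΔI = 14500 − 19570 = -5070; midpoint Ī = (19570 + 14500)/2 = 17035.
η = (ΔQ/Q̄) ÷ (ΔI/Ī) = (-554.2/731.1) ÷ (-5070/17035) = 2.547.

2.547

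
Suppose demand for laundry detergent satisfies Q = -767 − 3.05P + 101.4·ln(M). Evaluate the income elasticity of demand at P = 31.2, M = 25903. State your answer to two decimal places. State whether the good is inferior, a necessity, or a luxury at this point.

0.60 (necessity)

At P = 31.2, M = 25903: Q = 168.278.
Holding P constant, ∂Q/∂M = 101.4/M = 0.0039146.
η_M = (∂Q/∂M)·(M/Q) = 0.0039146 × (25903/168.278) = 0.60.
Since 0 < η < 1, this is a necessity.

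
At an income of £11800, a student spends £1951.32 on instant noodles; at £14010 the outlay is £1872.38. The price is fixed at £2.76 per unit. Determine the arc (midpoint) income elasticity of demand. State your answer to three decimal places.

-0.241

With a constant price, Q₁ = 1951.32/2.76 = 707.000 and Q₂ = 1872.38/2.76 = 678.399 (equivalently, work directly with expenditure since P cancels).
Midpoint %ΔQ = (1872.38 − 1951.32)/1911.85 = -0.04129; midpoint %ΔI = (14010 − 11800)/12905 = 0.17125.
η = -0.04129 / 0.17125 = -0.241.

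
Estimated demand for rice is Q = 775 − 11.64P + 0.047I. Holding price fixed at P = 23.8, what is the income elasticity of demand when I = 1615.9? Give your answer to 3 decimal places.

At P = 23.8, I = 1615.9: Q = 573.915.
Holding P constant, ∂Q/∂I = 0.047.
η_I = (∂Q/∂I)·(I/Q) = 0.047 × (1615.9/573.915) = 0.132.

0.132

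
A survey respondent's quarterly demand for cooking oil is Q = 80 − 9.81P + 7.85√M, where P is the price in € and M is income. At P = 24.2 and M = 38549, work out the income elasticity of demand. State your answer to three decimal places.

At P = 24.2, M = 38549: Q = 1383.859.
Holding P constant, ∂Q/∂M = 7.85/(2√M) = 0.0199909.
η_M = (∂Q/∂M)·(M/Q) = 0.0199909 × (38549/1383.859) = 0.557.

0.557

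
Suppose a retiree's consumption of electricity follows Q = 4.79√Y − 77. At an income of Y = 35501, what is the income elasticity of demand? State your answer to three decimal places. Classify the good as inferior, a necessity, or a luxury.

At Y = 35501: Q = 825.518.
dQ/dY = 4.79/(2√Y) = 0.0127112 at this income.
η = (dQ/dY)·(Y/Q) = 0.0127112 × (35501/825.518) = 0.547.
Since 0 < η < 1, the good is a necessity.

0.547 (necessity)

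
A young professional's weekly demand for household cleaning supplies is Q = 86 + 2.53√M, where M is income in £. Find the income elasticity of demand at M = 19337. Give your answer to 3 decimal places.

0.402

At M = 19337: Q = 437.816.
dQ/dM = 2.53/(2√M) = 0.00909695 at this income.
η = (dQ/dM)·(M/Q) = 0.00909695 × (19337/437.816) = 0.402.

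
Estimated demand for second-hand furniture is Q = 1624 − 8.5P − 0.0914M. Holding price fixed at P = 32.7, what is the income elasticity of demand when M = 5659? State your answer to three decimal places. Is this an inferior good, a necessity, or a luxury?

At P = 32.7, M = 5659: Q = 828.817.
Holding P constant, ∂Q/∂M = −0.0914.
η_M = (∂Q/∂M)·(M/Q) = -0.0914 × (5659/828.817) = -0.624.
Since η < 0, this is an inferior good.

-0.624 (inferior good)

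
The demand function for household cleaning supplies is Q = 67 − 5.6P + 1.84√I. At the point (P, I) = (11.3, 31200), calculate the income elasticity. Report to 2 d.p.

0.49

At P = 11.3, I = 31200: Q = 328.729.
Holding P constant, ∂Q/∂I = 1.84/(2√I) = 0.00520847.
η_I = (∂Q/∂I)·(I/Q) = 0.00520847 × (31200/328.729) = 0.49.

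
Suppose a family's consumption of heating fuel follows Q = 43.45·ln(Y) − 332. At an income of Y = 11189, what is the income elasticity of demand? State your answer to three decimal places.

0.595

At Y = 11189: Q = 73.071.
dQ/dY = 43.45/Y = 0.00388328 at this income.
η = (dQ/dY)·(Y/Q) = 0.00388328 × (11189/73.071) = 0.595.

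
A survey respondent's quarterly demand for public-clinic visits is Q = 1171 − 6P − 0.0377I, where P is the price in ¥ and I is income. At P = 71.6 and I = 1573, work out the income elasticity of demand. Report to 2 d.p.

At P = 71.6, I = 1573: Q = 682.098.
Holding P constant, ∂Q/∂I = −0.0377.
η_I = (∂Q/∂I)·(I/Q) = -0.0377 × (1573/682.098) = -0.09.

-0.09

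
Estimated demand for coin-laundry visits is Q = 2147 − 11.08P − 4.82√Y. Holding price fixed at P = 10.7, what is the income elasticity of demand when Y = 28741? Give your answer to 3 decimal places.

-0.337

At P = 10.7, Y = 28741: Q = 1211.301.
Holding P constant, ∂Q/∂Y = -4.82/(2√Y) = -0.0142156.
η_Y = (∂Q/∂Y)·(Y/Q) = -0.0142156 × (28741/1211.301) = -0.337.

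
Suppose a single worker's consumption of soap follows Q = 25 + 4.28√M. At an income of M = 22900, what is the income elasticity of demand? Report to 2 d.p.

At M = 22900: Q = 672.682.
dQ/dM = 4.28/(2√M) = 0.0141415 at this income.
η = (dQ/dM)·(M/Q) = 0.0141415 × (22900/672.682) = 0.48.

0.48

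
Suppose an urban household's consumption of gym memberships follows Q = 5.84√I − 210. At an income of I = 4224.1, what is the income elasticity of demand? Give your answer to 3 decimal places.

1.119

At I = 4224.1: Q = 169.560.
dQ/dI = 5.84/(2√I) = 0.0449279 at this income.
η = (dQ/dI)·(I/Q) = 0.0449279 × (4224.1/169.560) = 1.119.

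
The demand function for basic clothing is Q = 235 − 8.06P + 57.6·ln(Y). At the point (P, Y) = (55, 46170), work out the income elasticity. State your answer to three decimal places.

At P = 55, Y = 46170: Q = 410.329.
Holding P constant, ∂Q/∂Y = 57.6/Y = 0.00124756.
η_Y = (∂Q/∂Y)·(Y/Q) = 0.00124756 × (46170/410.329) = 0.140.

0.140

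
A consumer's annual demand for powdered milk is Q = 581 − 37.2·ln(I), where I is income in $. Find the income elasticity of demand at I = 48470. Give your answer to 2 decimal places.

-0.21

At I = 48470: Q = 179.660.
dQ/dI = -37.2/I = -0.000767485 at this income.
η = (dQ/dI)·(I/Q) = -0.000767485 × (48470/179.660) = -0.21.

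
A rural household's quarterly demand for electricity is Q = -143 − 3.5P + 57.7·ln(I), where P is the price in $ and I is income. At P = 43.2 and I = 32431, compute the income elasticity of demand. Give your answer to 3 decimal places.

0.189

At P = 43.2, I = 32431: Q = 305.122.
Holding P constant, ∂Q/∂I = 57.7/I = 0.00177916.
η_I = (∂Q/∂I)·(I/Q) = 0.00177916 × (32431/305.122) = 0.189.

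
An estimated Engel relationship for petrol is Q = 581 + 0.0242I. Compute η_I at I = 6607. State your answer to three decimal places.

0.216

At I = 6607: Q = 740.889.
dQ/dI = 0.0242.
η = (dQ/dI)·(I/Q) = 0.0242 × (6607/740.889) = 0.216.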